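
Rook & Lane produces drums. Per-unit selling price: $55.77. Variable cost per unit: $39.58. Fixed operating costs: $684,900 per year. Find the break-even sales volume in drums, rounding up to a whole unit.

Unit CM = price − variable cost = $55.77 − $39.58 = $16.19.
Break-even Q = $684,900 / $16.19 = 42,303.89 → 42,304 drums.

42,304 drums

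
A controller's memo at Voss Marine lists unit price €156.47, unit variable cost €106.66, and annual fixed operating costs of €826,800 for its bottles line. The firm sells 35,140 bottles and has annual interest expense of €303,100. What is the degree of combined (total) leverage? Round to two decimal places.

At 35,140 units, contribution = 35,140 × €49.81 = €1,750,323.40.
EBIT = €1,750,323.40 − €826,800 = €923,523.40. Interest = €303,100.00, so EBIT − I = €620,423.40.
Degree of total leverage = total CM / (EBIT − interest) = €1,750,323.40 / €620,423.40 = 2.8212.

2.82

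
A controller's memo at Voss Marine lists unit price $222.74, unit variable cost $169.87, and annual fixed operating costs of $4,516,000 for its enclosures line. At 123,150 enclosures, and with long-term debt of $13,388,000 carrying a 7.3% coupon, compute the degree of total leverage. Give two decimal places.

At 123,150 units, contribution = 123,150 × $52.87 = $6,510,940.50.
Operating income = contribution − fixed costs = $6,510,940.50 − $4,516,000 = $1,994,940.50. Interest = $977,324.00, so EBIT − I = $1,017,616.50.
DCL = contribution ÷ (EBIT − I) = $6,510,940.50 ÷ $1,017,616.50 = 6.3982.

6.40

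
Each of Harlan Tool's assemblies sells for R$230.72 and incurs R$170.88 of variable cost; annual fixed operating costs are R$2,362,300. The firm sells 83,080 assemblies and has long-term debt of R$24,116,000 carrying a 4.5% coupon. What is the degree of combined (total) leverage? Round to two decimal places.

Contribution at this volume is 83,080 × R$59.84 = R$4,971,507.20.
Operating income = contribution − fixed costs = R$4,971,507.20 − R$2,362,300 = R$2,609,207.20. Interest = R$1,085,220.00.
DOL = R$4,971,507.20 ÷ R$2,609,207.20 = 1.9054; DFL = R$2,609,207.20 ÷ R$1,523,987.20 = 1.7121.
Combined leverage = 1.9054 × 1.7121 = 3.2622.

3.26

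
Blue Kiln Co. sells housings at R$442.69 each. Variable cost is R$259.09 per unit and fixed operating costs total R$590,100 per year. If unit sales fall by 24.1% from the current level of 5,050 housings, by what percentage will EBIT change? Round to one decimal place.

-66.3%

Contribution at this volume is 5,050 × R$183.60 = R$927,180.00.
EBIT = R$927,180.00 − R$590,100 = R$337,080.00.
So DOL = total CM / EBIT = R$927,180.00 / R$337,080.00 = 2.7506.
Operating income changes by 2.7506 × -24.1% = -66.3%.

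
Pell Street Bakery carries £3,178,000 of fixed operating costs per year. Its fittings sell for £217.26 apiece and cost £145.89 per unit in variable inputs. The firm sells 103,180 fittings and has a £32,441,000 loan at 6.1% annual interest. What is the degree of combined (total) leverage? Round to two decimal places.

Contribution at this volume is 103,180 × £71.37 = £7,363,956.60.
Subtracting fixed costs: EBIT = £7,363,956.60 − £3,178,000 = £4,185,956.60. Interest = £1,978,901.00.
DOL = £7,363,956.60 ÷ £4,185,956.60 = 1.7592; DFL = £4,185,956.60 ÷ £2,207,055.60 = 1.8966.
DCL = DOL × DFL = 1.7592 × 1.8966 = 3.3365.

3.34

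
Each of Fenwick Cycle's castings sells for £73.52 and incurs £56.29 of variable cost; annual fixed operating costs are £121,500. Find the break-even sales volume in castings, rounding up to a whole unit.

7,052 castings

Contribution margin per unit = £73.52 − £56.29 = £17.23.
Units to break even: £121,500 ÷ £17.23 = 7,051.65, rounded up to 7,052.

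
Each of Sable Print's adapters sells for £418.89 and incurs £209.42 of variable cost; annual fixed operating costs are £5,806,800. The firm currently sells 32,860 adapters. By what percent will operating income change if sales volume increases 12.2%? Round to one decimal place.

At 32,860 units, contribution = 32,860 × £209.47 = £6,883,184.20.
Subtracting fixed costs: EBIT = £6,883,184.20 − £5,806,800 = £1,076,384.20.
Degree of operating leverage = £6,883,184.20 / £1,076,384.20 = 6.3947.
%ΔEBIT = DOL × %ΔSales = 6.3947 × +12.2% = +78.0%.

+78.0%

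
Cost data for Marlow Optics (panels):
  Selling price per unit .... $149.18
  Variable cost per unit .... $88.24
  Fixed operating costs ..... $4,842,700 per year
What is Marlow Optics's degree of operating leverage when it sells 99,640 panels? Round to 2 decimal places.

At 99,640 units, contribution = 99,640 × $60.94 = $6,072,061.60.
EBIT = $6,072,061.60 − $4,842,700 = $1,229,361.60.
So DOL = total CM / EBIT = $6,072,061.60 / $1,229,361.60 = 4.9392.

4.94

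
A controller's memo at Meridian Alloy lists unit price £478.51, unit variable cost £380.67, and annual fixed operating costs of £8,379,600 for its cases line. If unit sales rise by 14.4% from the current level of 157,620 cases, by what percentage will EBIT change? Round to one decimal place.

Contribution at this volume is 157,620 × £97.84 = £15,421,540.80.
EBIT = £15,421,540.80 − £8,379,600 = £7,041,940.80.
DOL = contribution ÷ EBIT = £15,421,540.80 ÷ £7,041,940.80 = 2.1900.
So EBIT moves 2.1900 × (+14.4%) = +31.5%.

+31.5%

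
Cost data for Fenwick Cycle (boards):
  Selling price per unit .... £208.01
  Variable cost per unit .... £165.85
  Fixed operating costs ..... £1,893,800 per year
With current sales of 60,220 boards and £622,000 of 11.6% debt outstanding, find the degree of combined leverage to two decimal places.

Total contribution margin = 60,220 × £42.16 = £2,538,875.20.
EBIT = £2,538,875.20 − £1,893,800 = £645,075.20. Interest = £72,152.00, so EBIT − I = £572,923.20.
DCL = contribution ÷ (EBIT − I) = £2,538,875.20 ÷ £572,923.20 = 4.4314.

4.43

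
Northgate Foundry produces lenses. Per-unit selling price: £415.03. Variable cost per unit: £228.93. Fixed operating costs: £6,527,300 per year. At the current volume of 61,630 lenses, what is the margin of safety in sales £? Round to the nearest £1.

Unit CM = price − variable cost = £415.03 − £228.93 = £186.10. Break-even units = £6,527,300 ÷ £186.10 = 35,074.15; break-even revenue = 35,074.15 × £415.03 = £14,556,826.00.
Actual sales revenue = 61,630 × £415.03 = £25,578,298.90.
Margin of safety = £25,578,298.90 − £14,556,826.00 = £11,021,473.

£11,021,473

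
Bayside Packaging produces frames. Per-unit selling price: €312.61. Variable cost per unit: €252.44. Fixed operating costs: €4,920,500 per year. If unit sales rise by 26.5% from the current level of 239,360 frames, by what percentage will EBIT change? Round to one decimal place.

Total contribution margin = 239,360 × €60.17 = €14,402,291.20.
EBIT = €14,402,291.20 − €4,920,500 = €9,481,791.20.
So DOL = total CM / EBIT = €14,402,291.20 / €9,481,791.20 = 1.5189.
So EBIT moves 1.5189 × (+26.5%) = +40.3%.

+40.3%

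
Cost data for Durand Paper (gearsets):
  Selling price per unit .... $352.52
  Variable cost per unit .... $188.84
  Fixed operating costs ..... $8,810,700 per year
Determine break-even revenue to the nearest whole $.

$18,975,733

Contribution margin per unit = $352.52 − $188.84 = $163.68, a CM ratio of $163.68 ÷ $352.52 = 0.4643.
Break-even revenue = fixed costs × price ÷ CM = $8,810,700 × $352.52 ÷ $163.68 = $18,975,733.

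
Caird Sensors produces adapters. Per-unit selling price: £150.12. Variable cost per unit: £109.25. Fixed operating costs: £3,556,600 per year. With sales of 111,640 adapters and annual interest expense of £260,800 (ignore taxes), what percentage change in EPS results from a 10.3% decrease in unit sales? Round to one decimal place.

-63.1%

Contribution at this volume is 111,640 × £40.87 = £4,562,726.80.
Operating income = contribution − fixed costs = £4,562,726.80 − £3,556,600 = £1,006,126.80.
Interest = £260,800.00, so EBIT − I = £745,326.80.
Degree of combined leverage = contribution ÷ (EBIT − I) = £4,562,726.80 ÷ £745,326.80 = 6.1218.
%ΔEPS = DCL × %ΔSales = 6.1218 × -10.3% = -63.1%.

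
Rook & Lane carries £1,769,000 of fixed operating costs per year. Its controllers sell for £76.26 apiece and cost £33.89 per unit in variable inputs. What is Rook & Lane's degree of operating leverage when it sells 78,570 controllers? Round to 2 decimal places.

At 78,570 units, contribution = 78,570 × £42.37 = £3,329,010.90.
EBIT = £3,329,010.90 − £1,769,000 = £1,560,010.90.
So DOL = total CM / EBIT = £3,329,010.90 / £1,560,010.90 = 2.1340.

2.13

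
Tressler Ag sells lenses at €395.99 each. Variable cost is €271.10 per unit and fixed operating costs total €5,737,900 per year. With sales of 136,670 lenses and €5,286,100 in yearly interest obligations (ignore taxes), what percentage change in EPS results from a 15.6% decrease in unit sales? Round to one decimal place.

-44.1%

At 136,670 units, contribution = 136,670 × €124.89 = €17,068,716.30.
EBIT = €17,068,716.30 − €5,737,900 = €11,330,816.30.
After interest of €5,286,100.00, pre-tax earnings = €6,044,716.30.
Degree of combined leverage = contribution ÷ (EBIT − I) = €17,068,716.30 ÷ €6,044,716.30 = 2.8237.
%ΔEPS = DCL × %ΔSales = 2.8237 × -15.6% = -44.1%.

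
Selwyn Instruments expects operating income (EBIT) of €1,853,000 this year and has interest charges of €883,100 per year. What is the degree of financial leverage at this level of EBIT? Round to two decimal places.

1.91

Interest = €883,100.00.
DFL = EBIT ÷ (EBIT − I) = €1,853,000 ÷ (€1,853,000 − €883,100.00) = €1,853,000 ÷ €969,900.00 = 1.9105.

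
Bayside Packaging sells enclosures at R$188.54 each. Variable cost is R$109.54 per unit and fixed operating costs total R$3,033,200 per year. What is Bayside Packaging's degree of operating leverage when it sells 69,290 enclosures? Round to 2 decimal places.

2.24

Contribution at this volume is 69,290 × R$79.00 = R$5,473,910.00.
EBIT = R$5,473,910.00 − R$3,033,200 = R$2,440,710.00.
DOL = contribution ÷ EBIT = R$5,473,910.00 ÷ R$2,440,710.00 = 2.2428.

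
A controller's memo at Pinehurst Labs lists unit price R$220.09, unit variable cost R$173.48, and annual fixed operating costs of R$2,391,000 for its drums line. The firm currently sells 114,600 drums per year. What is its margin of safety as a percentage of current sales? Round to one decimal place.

55.2%

Unit CM = price − variable cost = R$220.09 − R$173.48 = R$46.61. Break-even units = R$2,391,000 ÷ R$46.61 = 51,298.00; break-even revenue = 51,298.00 × R$220.09 = R$11,290,177.86.
Actual sales revenue = 114,600 × R$220.09 = R$25,222,314.00.
Margin of safety = (R$25,222,314.00 − R$11,290,177.86) ÷ R$25,222,314.00 = 55.2%.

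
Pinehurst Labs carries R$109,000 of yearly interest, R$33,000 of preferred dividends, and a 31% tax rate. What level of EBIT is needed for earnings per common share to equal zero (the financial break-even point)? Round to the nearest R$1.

Preferred dividends are paid after tax, so their pre-tax equivalent is R$33,000 ÷ (1 − 0.31) = R$47,826.09.
EPS = 0 when EBIT covers interest plus the pre-tax preferred burden: R$109,000 + R$47,826.09 = R$156,826.09.

R$156,826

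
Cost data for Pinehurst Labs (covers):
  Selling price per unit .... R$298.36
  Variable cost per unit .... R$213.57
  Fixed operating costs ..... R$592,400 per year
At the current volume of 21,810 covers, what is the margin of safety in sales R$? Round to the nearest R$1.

Unit CM = price − variable cost = R$298.36 − R$213.57 = R$84.79. Break-even units = R$592,400 ÷ R$84.79 = 6,986.67; break-even revenue = 6,986.67 × R$298.36 = R$2,084,543.74.
Actual sales revenue = 21,810 × R$298.36 = R$6,507,231.60.
Margin of safety = R$6,507,231.60 − R$2,084,543.74 = R$4,422,688.

R$4,422,688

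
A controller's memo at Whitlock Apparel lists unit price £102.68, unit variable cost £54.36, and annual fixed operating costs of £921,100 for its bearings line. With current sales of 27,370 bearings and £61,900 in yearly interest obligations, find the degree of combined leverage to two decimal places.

3.90

Contribution at this volume is 27,370 × £48.32 = £1,322,518.40.
EBIT = £1,322,518.40 − £921,100 = £401,418.40. Interest = £61,900.00.
DOL = £1,322,518.40 ÷ £401,418.40 = 3.2946; DFL = £401,418.40 ÷ £339,518.40 = 1.1823.
DCL = DOL × DFL = 3.2946 × 1.1823 = 3.8952.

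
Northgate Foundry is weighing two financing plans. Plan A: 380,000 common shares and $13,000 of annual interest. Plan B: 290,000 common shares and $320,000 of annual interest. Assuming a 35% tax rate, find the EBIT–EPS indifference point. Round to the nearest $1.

Set EPS_A = EPS_B: (EBIT − $13,000)(1 − 0.35) ÷ 380,000 = (EBIT − $320,000)(1 − 0.35) ÷ 290,000.
Cancelling (1 − t) and cross-multiplying: 290,000·(EBIT − 13,000) = 380,000·(EBIT − 320,000).
EBIT × (380,000 − 290,000) = 320,000 × 380,000 − 13,000 × 290,000 = 117,830,000,000, so EBIT = 117,830,000,000 ÷ 90,000 = 1,309,222.22.

$1,309,222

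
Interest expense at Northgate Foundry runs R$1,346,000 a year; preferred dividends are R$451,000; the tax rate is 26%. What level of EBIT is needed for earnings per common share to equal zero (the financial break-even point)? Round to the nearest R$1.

Grossing the preferred dividend up to pre-tax terms: R$451,000 / (1 − 0.26) = R$609,459.46.
EPS = 0 when EBIT covers interest plus the pre-tax preferred burden: R$1,346,000 + R$609,459.46 = R$1,955,459.46.

R$1,955,459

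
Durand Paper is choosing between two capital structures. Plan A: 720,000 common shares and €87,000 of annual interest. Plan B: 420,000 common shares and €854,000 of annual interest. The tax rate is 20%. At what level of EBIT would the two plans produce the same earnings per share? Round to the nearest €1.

At indifference, (EBIT − 87,000)(1 − t)/720,000 = (EBIT − 854,000)(1 − t)/420,000.
The (1 − t) factor cancels: (EBIT − 87,000) × 420,000 = (EBIT − 854,000) × 720,000.
Solving, EBIT = (854,000·720,000 − 87,000·420,000) / (720,000 − 420,000) = 578,340,000,000 / 300,000 = 1,927,800.00.

€1,927,800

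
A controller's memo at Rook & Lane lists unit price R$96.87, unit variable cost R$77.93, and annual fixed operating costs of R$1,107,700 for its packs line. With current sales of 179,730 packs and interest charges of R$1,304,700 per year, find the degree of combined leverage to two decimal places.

3.43

Total contribution margin = 179,730 × R$18.94 = R$3,404,086.20.
Operating income = contribution − fixed costs = R$3,404,086.20 − R$1,107,700 = R$2,296,386.20. Interest = R$1,304,700.00, so EBIT − I = R$991,686.20.
Degree of total leverage = total CM / (EBIT − interest) = R$3,404,086.20 / R$991,686.20 = 3.4326.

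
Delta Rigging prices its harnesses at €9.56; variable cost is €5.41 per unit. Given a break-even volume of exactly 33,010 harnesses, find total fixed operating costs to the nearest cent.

€136,991.50

Unit CM = price − variable cost = €9.56 − €5.41 = €4.15.
Fixed costs = break-even units × CM = 33,010 × €4.15 = €136,991.50.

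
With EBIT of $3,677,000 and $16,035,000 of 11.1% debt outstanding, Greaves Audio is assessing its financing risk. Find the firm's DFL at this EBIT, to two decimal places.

1.94

Annual interest charges come to $1,779,885.00.
DFL = EBIT ÷ (EBIT − I) = $3,677,000 ÷ ($3,677,000 − $1,779,885.00) = $3,677,000 ÷ $1,897,115.00 = 1.9382.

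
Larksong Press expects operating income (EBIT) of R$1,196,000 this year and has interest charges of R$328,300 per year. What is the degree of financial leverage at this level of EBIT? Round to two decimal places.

1.38

Annual interest charges come to R$328,300.00.
Degree of financial leverage = EBIT / (EBIT − interest) = R$1,196,000 / R$867,700.00 = 1.3784.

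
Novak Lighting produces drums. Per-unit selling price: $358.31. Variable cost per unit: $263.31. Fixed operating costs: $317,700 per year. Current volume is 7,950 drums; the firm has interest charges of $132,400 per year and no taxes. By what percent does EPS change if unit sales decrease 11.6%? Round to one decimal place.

-28.7%

Contribution at this volume is 7,950 × $95.00 = $755,250.00.
Subtracting fixed costs: EBIT = $755,250.00 − $317,700 = $437,550.00.
Interest = $132,400.00, so EBIT − I = $305,150.00.
Degree of combined leverage = contribution ÷ (EBIT − I) = $755,250.00 ÷ $305,150.00 = 2.4750.
%ΔEPS = DCL × %ΔSales = 2.4750 × -11.6% = -28.7%.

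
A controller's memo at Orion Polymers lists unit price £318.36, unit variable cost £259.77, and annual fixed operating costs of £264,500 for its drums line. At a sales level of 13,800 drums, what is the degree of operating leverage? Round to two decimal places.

1.49

Total contribution margin = 13,800 × £58.59 = £808,542.00.
EBIT = £808,542.00 − £264,500 = £544,042.00.
Degree of operating leverage = £808,542.00 / £544,042.00 = 1.4862.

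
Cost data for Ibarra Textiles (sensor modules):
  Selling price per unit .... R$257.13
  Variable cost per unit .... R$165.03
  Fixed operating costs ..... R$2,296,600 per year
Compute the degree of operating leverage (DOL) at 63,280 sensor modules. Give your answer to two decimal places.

1.65

Contribution at this volume is 63,280 × R$92.10 = R$5,828,088.00.
Subtracting fixed costs: EBIT = R$5,828,088.00 − R$2,296,600 = R$3,531,488.00.
So DOL = total CM / EBIT = R$5,828,088.00 / R$3,531,488.00 = 1.6503.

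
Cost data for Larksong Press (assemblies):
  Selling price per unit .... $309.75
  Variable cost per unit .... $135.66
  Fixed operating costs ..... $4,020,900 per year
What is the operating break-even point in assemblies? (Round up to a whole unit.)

23,097 assemblies

Unit CM = price − variable cost = $309.75 − $135.66 = $174.09.
Break-even volume = fixed costs ÷ CM per unit = $4,020,900 ÷ $174.09 = 23,096.67, so 23,097 assemblies.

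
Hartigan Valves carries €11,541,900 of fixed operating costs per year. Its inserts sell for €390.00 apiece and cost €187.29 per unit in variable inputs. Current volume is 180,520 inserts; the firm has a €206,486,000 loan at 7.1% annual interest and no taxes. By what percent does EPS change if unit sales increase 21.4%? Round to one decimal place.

Contribution at this volume is 180,520 × €202.71 = €36,593,209.20.
Operating income = contribution − fixed costs = €36,593,209.20 − €11,541,900 = €25,051,309.20.
After interest of €14,660,506.00, pre-tax earnings = €10,390,803.20.
DCL = total CM / (EBIT − I) = €36,593,209.20 / €10,390,803.20 = 3.5217.
EPS therefore changes by 3.5217 × (+21.4%) = +75.4%.

+75.4%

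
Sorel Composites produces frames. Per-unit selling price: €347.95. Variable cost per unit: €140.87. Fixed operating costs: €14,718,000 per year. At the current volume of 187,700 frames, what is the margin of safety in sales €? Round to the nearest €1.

Unit CM = price − variable cost = €347.95 − €140.87 = €207.08. Break-even units = €14,718,000 ÷ €207.08 = 71,073.98; break-even revenue = 71,073.98 × €347.95 = €24,730,191.71.
Actual sales revenue = 187,700 × €347.95 = €65,310,215.00.
Margin of safety = €65,310,215.00 − €24,730,191.71 = €40,580,023.

€40,580,023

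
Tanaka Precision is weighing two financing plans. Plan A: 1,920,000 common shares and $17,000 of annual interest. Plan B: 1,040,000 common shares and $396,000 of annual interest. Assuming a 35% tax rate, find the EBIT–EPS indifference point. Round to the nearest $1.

$843,909

At indifference, (EBIT − 17,000)(1 − t)/1,920,000 = (EBIT − 396,000)(1 − t)/1,040,000.
Cancelling (1 − t) and cross-multiplying: 1,040,000·(EBIT − 17,000) = 1,920,000·(EBIT − 396,000).
Solving, EBIT = (396,000·1,920,000 − 17,000·1,040,000) / (1,920,000 − 1,040,000) = 742,640,000,000 / 880,000 = 843,909.09.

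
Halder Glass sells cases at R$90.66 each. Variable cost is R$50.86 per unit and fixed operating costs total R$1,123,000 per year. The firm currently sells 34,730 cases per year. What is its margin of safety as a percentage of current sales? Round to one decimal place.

Unit CM = price − variable cost = R$90.66 − R$50.86 = R$39.80. Break-even units = R$1,123,000 ÷ R$39.80 = 28,216.08; break-even revenue = 28,216.08 × R$90.66 = R$2,558,069.85.
Actual sales revenue = 34,730 × R$90.66 = R$3,148,621.80.
Margin of safety = (R$3,148,621.80 − R$2,558,069.85) ÷ R$3,148,621.80 = 18.8%.

18.8%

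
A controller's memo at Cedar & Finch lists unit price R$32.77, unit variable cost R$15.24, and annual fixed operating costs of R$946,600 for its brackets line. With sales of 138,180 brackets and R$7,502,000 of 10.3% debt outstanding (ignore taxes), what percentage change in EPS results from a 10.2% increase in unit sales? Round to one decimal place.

+35.1%

At 138,180 units, contribution = 138,180 × R$17.53 = R$2,422,295.40.
EBIT = R$2,422,295.40 − R$946,600 = R$1,475,695.40.
After interest of R$772,706.00, pre-tax earnings = R$702,989.40.
DCL = total CM / (EBIT − I) = R$2,422,295.40 / R$702,989.40 = 3.4457.
%ΔEPS = DCL × %ΔSales = 3.4457 × +10.2% = +35.1%.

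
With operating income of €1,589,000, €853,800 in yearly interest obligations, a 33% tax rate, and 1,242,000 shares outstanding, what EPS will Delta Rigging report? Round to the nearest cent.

Pre-tax income = €1,589,000 − €853,800.00 = €735,200.00.
Net income = €735,200.00 × (1 − 0.33) = €492,584.00.
Per share: €492,584.00 / 1,242,000 shares = €0.40.

€0.40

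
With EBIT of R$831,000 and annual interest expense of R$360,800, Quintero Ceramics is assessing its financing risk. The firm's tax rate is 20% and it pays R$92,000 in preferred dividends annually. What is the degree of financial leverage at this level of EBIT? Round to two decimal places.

2.34

Annual interest charges come to R$360,800.00.
Pre-tax preferred-dividend burden = R$92,000 ÷ (1 − 0.20) = R$115,000.00.
DFL = EBIT ÷ [EBIT − I − D_p/(1−t)] = R$831,000 ÷ [R$831,000 − R$360,800.00 − R$115,000.00] = R$831,000 ÷ R$355,200.00 = 2.3395.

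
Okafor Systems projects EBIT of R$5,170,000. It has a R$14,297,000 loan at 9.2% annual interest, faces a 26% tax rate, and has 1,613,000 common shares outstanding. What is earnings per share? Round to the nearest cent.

R$1.77

Pre-tax income = R$5,170,000 − R$1,315,324.00 = R$3,854,676.00.
After tax at 26%: net income = R$3,854,676.00 × 0.74 = R$2,852,460.24.
EPS = R$2,852,460.24 ÷ 1,613,000 = R$1.77.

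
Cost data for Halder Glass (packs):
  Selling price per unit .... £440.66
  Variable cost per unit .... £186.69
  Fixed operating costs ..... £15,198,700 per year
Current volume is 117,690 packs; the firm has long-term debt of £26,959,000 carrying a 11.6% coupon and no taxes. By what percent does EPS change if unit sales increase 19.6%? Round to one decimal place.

At 117,690 units, contribution = 117,690 × £253.97 = £29,889,729.30.
Operating income = contribution − fixed costs = £29,889,729.30 − £15,198,700 = £14,691,029.30.
Interest = £3,127,244.00, so EBIT − I = £11,563,785.30.
DCL = total CM / (EBIT − I) = £29,889,729.30 / £11,563,785.30 = 2.5848.
EPS therefore changes by 2.5848 × (+19.6%) = +50.7%.

+50.7%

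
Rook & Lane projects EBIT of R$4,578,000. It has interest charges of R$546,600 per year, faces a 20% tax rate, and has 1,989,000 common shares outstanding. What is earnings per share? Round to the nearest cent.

R$1.62

Interest = R$546,600.00, so EBT = R$4,578,000 − R$546,600.00 = R$4,031,400.00.
Net income = R$4,031,400.00 × (1 − 0.20) = R$3,225,120.00.
EPS = R$3,225,120.00 ÷ 1,989,000 = R$1.62.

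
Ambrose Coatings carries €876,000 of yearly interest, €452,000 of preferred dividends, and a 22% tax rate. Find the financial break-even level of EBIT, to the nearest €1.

Preferred dividends are paid after tax, so their pre-tax equivalent is €452,000 ÷ (1 − 0.22) = €579,487.18.
EPS = 0 when EBIT covers interest plus the pre-tax preferred burden: €876,000 + €579,487.18 = €1,455,487.18.

€1,455,487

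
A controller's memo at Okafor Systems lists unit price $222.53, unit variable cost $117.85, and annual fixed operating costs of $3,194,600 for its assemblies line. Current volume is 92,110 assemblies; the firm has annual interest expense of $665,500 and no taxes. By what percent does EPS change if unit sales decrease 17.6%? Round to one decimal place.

-29.3%

Total contribution margin = 92,110 × $104.68 = $9,642,074.80.
Subtracting fixed costs: EBIT = $9,642,074.80 − $3,194,600 = $6,447,474.80.
After interest of $665,500.00, pre-tax earnings = $5,781,974.80.
Degree of combined leverage = contribution ÷ (EBIT − I) = $9,642,074.80 ÷ $5,781,974.80 = 1.6676.
%ΔEPS = DCL × %ΔSales = 1.6676 × -17.6% = -29.3%.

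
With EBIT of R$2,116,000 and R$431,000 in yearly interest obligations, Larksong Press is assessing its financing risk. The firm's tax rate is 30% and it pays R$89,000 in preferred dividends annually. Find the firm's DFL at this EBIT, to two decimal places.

1.36

Annual interest charges come to R$431,000.00.
Preferred dividends grossed up pre-tax: R$89,000 / (1 − 0.30) = R$127,142.86.
DFL = EBIT ÷ [EBIT − I − D_p/(1−t)] = R$2,116,000 ÷ [R$2,116,000 − R$431,000.00 − R$127,142.86] = R$2,116,000 ÷ R$1,557,857.14 = 1.3583.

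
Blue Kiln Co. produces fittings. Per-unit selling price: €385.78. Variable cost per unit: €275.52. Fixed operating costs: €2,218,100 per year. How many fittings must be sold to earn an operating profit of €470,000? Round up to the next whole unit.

Unit CM = price − variable cost = €385.78 − €275.52 = €110.26.
Need Q such that Q × €110.26 − €2,218,100 = €470,000, i.e. Q = €2,688,100 / €110.26 = 24,379.65 → 24,380.

24,380 fittings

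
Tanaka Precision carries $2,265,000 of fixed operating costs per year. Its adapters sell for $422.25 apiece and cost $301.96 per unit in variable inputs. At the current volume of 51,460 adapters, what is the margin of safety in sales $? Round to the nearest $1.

Contribution margin per unit = $422.25 − $301.96 = $120.29. Break-even units = $2,265,000 ÷ $120.29 = 18,829.50; break-even revenue = 18,829.50 × $422.25 = $7,950,754.43.
Actual sales revenue = 51,460 × $422.25 = $21,728,985.00.
Margin of safety = $21,728,985.00 − $7,950,754.43 = $13,778,231.

$13,778,231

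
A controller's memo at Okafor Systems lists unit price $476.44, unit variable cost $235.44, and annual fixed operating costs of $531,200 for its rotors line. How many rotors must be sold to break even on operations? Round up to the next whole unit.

2,205 rotors

Contribution margin per unit = $476.44 − $235.44 = $241.00.
Units to break even: $531,200 ÷ $241.00 = 2,204.15, rounded up to 2,205.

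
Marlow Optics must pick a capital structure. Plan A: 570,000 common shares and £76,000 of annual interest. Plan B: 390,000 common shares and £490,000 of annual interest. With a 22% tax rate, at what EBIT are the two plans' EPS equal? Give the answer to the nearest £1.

£1,387,000

At indifference, (EBIT − 76,000)(1 − t)/570,000 = (EBIT − 490,000)(1 − t)/390,000.
The (1 − t) factor cancels: (EBIT − 76,000) × 390,000 = (EBIT − 490,000) × 570,000.
Solving, EBIT = (490,000·570,000 − 76,000·390,000) / (570,000 − 390,000) = 249,660,000,000 / 180,000 = 1,387,000.00.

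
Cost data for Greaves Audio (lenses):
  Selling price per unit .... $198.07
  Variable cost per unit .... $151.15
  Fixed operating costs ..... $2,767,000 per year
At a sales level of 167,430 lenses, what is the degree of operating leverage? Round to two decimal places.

At 167,430 units, contribution = 167,430 × $46.92 = $7,855,815.60.
Operating income = contribution − fixed costs = $7,855,815.60 − $2,767,000 = $5,088,815.60.
Degree of operating leverage = $7,855,815.60 / $5,088,815.60 = 1.5437.

1.54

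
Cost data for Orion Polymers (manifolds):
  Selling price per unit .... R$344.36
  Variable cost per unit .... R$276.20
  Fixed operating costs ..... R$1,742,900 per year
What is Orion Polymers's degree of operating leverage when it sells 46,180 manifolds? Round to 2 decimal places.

At 46,180 units, contribution = 46,180 × R$68.16 = R$3,147,628.80.
EBIT = R$3,147,628.80 − R$1,742,900 = R$1,404,728.80.
DOL = contribution ÷ EBIT = R$3,147,628.80 ÷ R$1,404,728.80 = 2.2407.

2.24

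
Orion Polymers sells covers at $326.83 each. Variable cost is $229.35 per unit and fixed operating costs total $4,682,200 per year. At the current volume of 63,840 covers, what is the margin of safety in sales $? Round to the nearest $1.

Unit CM = price − variable cost = $326.83 − $229.35 = $97.48. Break-even units = $4,682,200 ÷ $97.48 = 48,032.42; break-even revenue = 48,032.42 × $326.83 = $15,698,434.82.
Current sales = 63,840 × $326.83 = $20,864,827.20.
Margin of safety = $20,864,827.20 − $15,698,434.82 = $5,166,392.

$5,166,392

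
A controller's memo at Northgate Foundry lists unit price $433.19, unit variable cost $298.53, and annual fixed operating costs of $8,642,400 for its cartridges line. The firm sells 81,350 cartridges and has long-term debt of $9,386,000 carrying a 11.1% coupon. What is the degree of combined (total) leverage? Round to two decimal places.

Contribution at this volume is 81,350 × $134.66 = $10,954,591.00.
Subtracting fixed costs: EBIT = $10,954,591.00 − $8,642,400 = $2,312,191.00. Interest = $1,041,846.00, so EBIT − I = $1,270,345.00.
Degree of total leverage = total CM / (EBIT − interest) = $10,954,591.00 / $1,270,345.00 = 8.6233.

8.62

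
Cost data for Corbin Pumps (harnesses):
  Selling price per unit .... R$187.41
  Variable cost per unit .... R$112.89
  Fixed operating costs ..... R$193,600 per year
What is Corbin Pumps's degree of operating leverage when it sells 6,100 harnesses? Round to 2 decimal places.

Contribution at this volume is 6,100 × R$74.52 = R$454,572.00.
Operating income = contribution − fixed costs = R$454,572.00 − R$193,600 = R$260,972.00.
Degree of operating leverage = R$454,572.00 / R$260,972.00 = 1.7418.

1.74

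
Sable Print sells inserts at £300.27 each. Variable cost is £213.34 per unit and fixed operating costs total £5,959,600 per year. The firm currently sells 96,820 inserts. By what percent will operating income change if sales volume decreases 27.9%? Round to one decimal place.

-95.6%

Contribution at this volume is 96,820 × £86.93 = £8,416,562.60.
Subtracting fixed costs: EBIT = £8,416,562.60 − £5,959,600 = £2,456,962.60.
Degree of operating leverage = £8,416,562.60 / £2,456,962.60 = 3.4256.
So EBIT moves 3.4256 × (-27.9%) = -95.6%.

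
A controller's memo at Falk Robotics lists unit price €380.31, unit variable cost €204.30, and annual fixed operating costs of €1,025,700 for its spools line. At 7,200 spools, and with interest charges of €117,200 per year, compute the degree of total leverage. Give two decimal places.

Contribution at this volume is 7,200 × €176.01 = €1,267,272.00.
Operating income = contribution − fixed costs = €1,267,272.00 − €1,025,700 = €241,572.00. Interest = €117,200.00, so EBIT − I = €124,372.00.
DCL = contribution ÷ (EBIT − I) = €1,267,272.00 ÷ €124,372.00 = 10.1894.

10.19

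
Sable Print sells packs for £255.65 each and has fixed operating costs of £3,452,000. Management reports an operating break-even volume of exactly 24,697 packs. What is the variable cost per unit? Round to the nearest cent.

At break-even, FC = Q × (P − VC), so P − VC = £3,452,000 ÷ 24,697 = £139.7741.
Variable cost per unit = £255.65 − £139.7741 = £115.88.

£115.88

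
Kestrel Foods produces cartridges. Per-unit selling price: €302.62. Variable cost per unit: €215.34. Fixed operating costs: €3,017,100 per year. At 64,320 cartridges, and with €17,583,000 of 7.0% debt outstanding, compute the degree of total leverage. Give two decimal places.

4.11

At 64,320 units, contribution = 64,320 × €87.28 = €5,613,849.60.
EBIT = €5,613,849.60 − €3,017,100 = €2,596,749.60. Interest = €1,230,810.00.
DOL = €5,613,849.60 ÷ €2,596,749.60 = 2.1619; DFL = €2,596,749.60 ÷ €1,365,939.60 = 1.9011.
DCL = DOL × DFL = 2.1619 × 1.9011 = 4.1100.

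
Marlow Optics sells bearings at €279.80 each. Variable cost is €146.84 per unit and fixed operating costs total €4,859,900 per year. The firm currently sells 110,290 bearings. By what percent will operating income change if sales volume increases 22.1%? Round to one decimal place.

At 110,290 units, contribution = 110,290 × €132.96 = €14,664,158.40.
Subtracting fixed costs: EBIT = €14,664,158.40 − €4,859,900 = €9,804,258.40.
Degree of operating leverage = €14,664,158.40 / €9,804,258.40 = 1.4957.
Operating income changes by 1.4957 × +22.1% = +33.1%.

+33.1%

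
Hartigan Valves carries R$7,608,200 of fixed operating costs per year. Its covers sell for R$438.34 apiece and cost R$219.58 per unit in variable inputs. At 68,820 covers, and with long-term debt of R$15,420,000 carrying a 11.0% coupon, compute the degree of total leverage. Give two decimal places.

At 68,820 units, contribution = 68,820 × R$218.76 = R$15,055,063.20.
Operating income = contribution − fixed costs = R$15,055,063.20 − R$7,608,200 = R$7,446,863.20. Interest = R$1,696,200.00, so EBIT − I = R$5,750,663.20.
DCL = contribution ÷ (EBIT − I) = R$15,055,063.20 ÷ R$5,750,663.20 = 2.6180.

2.62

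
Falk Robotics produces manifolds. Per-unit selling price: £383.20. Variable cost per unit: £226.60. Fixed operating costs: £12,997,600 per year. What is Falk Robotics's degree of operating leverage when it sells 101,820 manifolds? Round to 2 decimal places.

At 101,820 units, contribution = 101,820 × £156.60 = £15,945,012.00.
Subtracting fixed costs: EBIT = £15,945,012.00 − £12,997,600 = £2,947,412.00.
Degree of operating leverage = £15,945,012.00 / £2,947,412.00 = 5.4098.

5.41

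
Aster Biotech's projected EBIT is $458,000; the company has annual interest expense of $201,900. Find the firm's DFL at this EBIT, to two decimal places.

Annual interest charges come to $201,900.00.
Degree of financial leverage = EBIT / (EBIT − interest) = $458,000 / $256,100.00 = 1.7884.

1.79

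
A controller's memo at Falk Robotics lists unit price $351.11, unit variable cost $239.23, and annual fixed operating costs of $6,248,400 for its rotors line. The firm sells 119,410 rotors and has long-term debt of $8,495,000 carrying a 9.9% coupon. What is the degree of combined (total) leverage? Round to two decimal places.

2.13

Contribution at this volume is 119,410 × $111.88 = $13,359,590.80.
EBIT = $13,359,590.80 − $6,248,400 = $7,111,190.80. Interest = $841,005.00, so EBIT − I = $6,270,185.80.
DCL = contribution ÷ (EBIT − I) = $13,359,590.80 ÷ $6,270,185.80 = 2.1307.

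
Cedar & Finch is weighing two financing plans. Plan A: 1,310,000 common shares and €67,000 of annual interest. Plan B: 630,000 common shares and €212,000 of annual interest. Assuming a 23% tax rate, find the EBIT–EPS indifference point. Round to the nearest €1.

At indifference, (EBIT − 67,000)(1 − t)/1,310,000 = (EBIT − 212,000)(1 − t)/630,000.
The (1 − t) factor cancels: (EBIT − 67,000) × 630,000 = (EBIT − 212,000) × 1,310,000.
EBIT × (1,310,000 − 630,000) = 212,000 × 1,310,000 − 67,000 × 630,000 = 235,510,000,000, so EBIT = 235,510,000,000 ÷ 680,000 = 346,338.24.

€346,338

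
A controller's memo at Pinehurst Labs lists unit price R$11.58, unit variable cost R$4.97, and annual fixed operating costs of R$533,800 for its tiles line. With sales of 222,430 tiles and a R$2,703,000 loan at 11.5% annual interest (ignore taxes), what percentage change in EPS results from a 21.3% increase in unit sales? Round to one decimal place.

Contribution at this volume is 222,430 × R$6.61 = R$1,470,262.30.
Subtracting fixed costs: EBIT = R$1,470,262.30 − R$533,800 = R$936,462.30.
After interest of R$310,845.00, pre-tax earnings = R$625,617.30.
DCL = total CM / (EBIT − I) = R$1,470,262.30 / R$625,617.30 = 2.3501.
%ΔEPS = DCL × %ΔSales = 2.3501 × +21.3% = +50.1%.

+50.1%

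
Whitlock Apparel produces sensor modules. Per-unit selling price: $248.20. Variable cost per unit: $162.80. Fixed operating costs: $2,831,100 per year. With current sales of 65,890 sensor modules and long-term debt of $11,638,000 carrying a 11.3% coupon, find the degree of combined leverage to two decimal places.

3.80

Contribution at this volume is 65,890 × $85.40 = $5,627,006.00.
Operating income = contribution − fixed costs = $5,627,006.00 − $2,831,100 = $2,795,906.00. Interest = $1,315,094.00.
DOL = $5,627,006.00 ÷ $2,795,906.00 = 2.0126; DFL = $2,795,906.00 ÷ $1,480,812.00 = 1.8881.
Combined leverage = 2.0126 × 1.8881 = 3.8000.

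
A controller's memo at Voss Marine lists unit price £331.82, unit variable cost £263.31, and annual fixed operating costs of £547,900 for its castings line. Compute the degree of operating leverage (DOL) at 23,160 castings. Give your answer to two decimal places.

1.53

Contribution at this volume is 23,160 × £68.51 = £1,586,691.60.
Subtracting fixed costs: EBIT = £1,586,691.60 − £547,900 = £1,038,791.60.
DOL = contribution ÷ EBIT = £1,586,691.60 ÷ £1,038,791.60 = 1.5274.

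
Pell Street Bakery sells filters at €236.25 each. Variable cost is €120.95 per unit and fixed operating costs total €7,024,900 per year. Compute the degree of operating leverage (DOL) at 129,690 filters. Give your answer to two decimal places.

1.89

Contribution at this volume is 129,690 × €115.30 = €14,953,257.00.
Operating income = contribution − fixed costs = €14,953,257.00 − €7,024,900 = €7,928,357.00.
So DOL = total CM / EBIT = €14,953,257.00 / €7,928,357.00 = 1.8860.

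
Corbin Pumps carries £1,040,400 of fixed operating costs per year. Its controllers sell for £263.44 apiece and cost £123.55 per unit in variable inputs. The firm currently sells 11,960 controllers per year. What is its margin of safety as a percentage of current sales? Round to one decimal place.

Contribution margin per unit = £263.44 − £123.55 = £139.89. Break-even units = £1,040,400 ÷ £139.89 = 7,437.27; break-even revenue = 7,437.27 × £263.44 = £1,959,274.97.
Current sales = 11,960 × £263.44 = £3,150,742.40.
Margin of safety = (£3,150,742.40 − £1,959,274.97) ÷ £3,150,742.40 = 37.8%.

37.8%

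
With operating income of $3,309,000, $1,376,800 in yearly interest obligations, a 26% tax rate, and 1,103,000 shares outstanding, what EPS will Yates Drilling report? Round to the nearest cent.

Interest = $1,376,800.00, so EBT = $3,309,000 − $1,376,800.00 = $1,932,200.00.
Net income = $1,932,200.00 × (1 − 0.26) = $1,429,828.00.
Per share: $1,429,828.00 / 1,103,000 shares = $1.30.

$1.30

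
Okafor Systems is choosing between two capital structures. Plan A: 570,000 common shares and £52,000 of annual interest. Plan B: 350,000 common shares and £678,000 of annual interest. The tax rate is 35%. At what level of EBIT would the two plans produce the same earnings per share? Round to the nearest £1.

£1,673,909

Set EPS_A = EPS_B: (EBIT − £52,000)(1 − 0.35) ÷ 570,000 = (EBIT − £678,000)(1 − 0.35) ÷ 350,000.
The (1 − t) factor cancels: (EBIT − 52,000) × 350,000 = (EBIT − 678,000) × 570,000.
Solving, EBIT = (678,000·570,000 − 52,000·350,000) / (570,000 − 350,000) = 368,260,000,000 / 220,000 = 1,673,909.09.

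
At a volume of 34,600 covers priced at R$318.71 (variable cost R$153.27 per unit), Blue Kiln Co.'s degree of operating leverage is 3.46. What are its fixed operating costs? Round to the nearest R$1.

R$4,069,824

Total contribution margin = 34,600 × R$165.44 = R$5,724,224.00.
Since DOL = CM ÷ EBIT, EBIT = R$5,724,224.00 ÷ 3.46 = R$1,654,400.00.
Fixed costs = CM − EBIT = R$5,724,224.00 − R$1,654,400.00 = R$4,069,824.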